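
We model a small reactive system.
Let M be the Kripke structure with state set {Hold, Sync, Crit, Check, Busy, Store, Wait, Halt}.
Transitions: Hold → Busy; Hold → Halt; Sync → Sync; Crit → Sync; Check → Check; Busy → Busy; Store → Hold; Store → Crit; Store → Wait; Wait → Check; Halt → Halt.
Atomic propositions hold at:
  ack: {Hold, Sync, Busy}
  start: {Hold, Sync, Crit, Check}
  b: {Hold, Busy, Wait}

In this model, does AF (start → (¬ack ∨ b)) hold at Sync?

Sat(¬ack) = {Crit, Check, Store, Wait, Halt}
Sat(¬ack ∨ b) = {Hold, Crit, Check, Busy, Store, Wait, Halt}
Sat(start → (¬ack ∨ b)) = {Hold, Crit, Check, Busy, Store, Wait, Halt}
AF (start → (¬ack ∨ b)): least fixpoint, start Z0 = {Hold, Crit, Check, Busy, Store, Wait, Halt}, add states with every successor in Z. Already a fixed point.
Sat(AF (start → (¬ack ∨ b))) = {Hold, Crit, Check, Busy, Store, Wait, Halt}
Sync ∉ Sat(AF (start → (¬ack ∨ b))) = {Hold, Crit, Check, Busy, Store, Wait, Halt}, so the formula does not hold at Sync.

No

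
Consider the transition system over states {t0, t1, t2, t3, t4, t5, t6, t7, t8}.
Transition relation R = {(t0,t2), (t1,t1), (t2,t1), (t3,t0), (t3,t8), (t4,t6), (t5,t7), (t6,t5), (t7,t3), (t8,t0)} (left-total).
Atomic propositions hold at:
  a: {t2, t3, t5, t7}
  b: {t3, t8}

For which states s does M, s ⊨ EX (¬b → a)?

Sat(¬b) = {t0, t1, t2, t4, t5, t6, t7}
Sat(¬b → a) = {t2, t3, t5, t7, t8}
Sat(EX (¬b → a)) = {s : some successor in {t2, t3, t5, t7, t8}} = {t0, t3, t5, t6, t7}

{t0, t3, t5, t6, t7}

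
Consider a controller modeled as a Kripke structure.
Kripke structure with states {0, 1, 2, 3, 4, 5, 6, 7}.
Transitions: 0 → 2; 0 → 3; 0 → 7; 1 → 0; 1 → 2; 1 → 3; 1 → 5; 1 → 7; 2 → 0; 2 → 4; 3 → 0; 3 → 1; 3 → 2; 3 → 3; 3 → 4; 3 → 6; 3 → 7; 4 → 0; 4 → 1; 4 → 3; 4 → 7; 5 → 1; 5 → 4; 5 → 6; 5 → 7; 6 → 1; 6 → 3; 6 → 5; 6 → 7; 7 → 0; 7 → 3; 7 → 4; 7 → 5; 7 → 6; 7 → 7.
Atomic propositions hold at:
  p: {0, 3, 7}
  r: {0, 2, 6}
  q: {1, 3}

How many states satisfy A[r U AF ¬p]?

Sat(¬p) = {1, 2, 4, 5, 6}
AF ¬p: least fixpoint, start Z0 = {1, 2, 4, 5, 6}, add states with every successor in Z. Already a fixed point.
Sat(AF ¬p) = {1, 2, 4, 5, 6}
A[r U AF ¬p]: least fixpoint, start Z0 = Sat(AF ¬p) = {1, 2, 4, 5, 6}, add states in Sat(r) with every successor in Z. Already a fixed point.
Sat(A[r U AF ¬p]) = {1, 2, 4, 5, 6}
|Sat(A[r U AF ¬p])| = |{1, 2, 4, 5, 6}| = 5.

5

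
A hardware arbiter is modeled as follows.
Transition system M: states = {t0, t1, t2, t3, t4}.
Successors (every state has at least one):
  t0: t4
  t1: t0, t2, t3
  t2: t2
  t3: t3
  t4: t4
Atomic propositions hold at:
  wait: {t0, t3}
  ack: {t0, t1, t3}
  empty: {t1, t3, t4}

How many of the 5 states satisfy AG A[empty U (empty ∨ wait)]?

3

Sat(empty ∨ wait) = {t0, t1, t3, t4}
A[empty U (empty ∨ wait)]: least fixpoint, start Z0 = Sat((empty ∨ wait)) = {t0, t1, t3, t4}, add states in Sat(empty) with every successor in Z. Already a fixed point.
Sat(A[empty U (empty ∨ wait)]) = {t0, t1, t3, t4}
AG A[empty U (empty ∨ wait)]: greatest fixpoint, start Z0 = {t0, t1, t3, t4}, keep only states in Sat with every successor in Z. Z1 = {t0, t3, t4}; fixed.
Sat(AG A[empty U (empty ∨ wait)]) = {t0, t3, t4}
|Sat(AG A[empty U (empty ∨ wait)])| = |{t0, t3, t4}| = 3.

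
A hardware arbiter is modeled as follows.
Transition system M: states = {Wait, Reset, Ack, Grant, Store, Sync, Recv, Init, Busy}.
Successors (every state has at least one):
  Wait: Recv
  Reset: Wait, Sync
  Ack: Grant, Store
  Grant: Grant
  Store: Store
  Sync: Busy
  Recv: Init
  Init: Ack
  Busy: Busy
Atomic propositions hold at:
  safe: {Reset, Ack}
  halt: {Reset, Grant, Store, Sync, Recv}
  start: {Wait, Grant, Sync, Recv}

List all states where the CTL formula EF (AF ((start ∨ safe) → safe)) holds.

Sat(start ∨ safe) = {Wait, Reset, Ack, Grant, Sync, Recv}
Sat((start ∨ safe) → safe) = {Reset, Ack, Store, Init, Busy}
AF ((start ∨ safe) → safe): least fixpoint, start Z0 = {Reset, Ack, Store, Init, Busy}, add states with every successor in Z. Z1 = {Reset, Ack, Store, Sync, Recv, Init, Busy}; Z2 = {Wait, Reset, Ack, Store, Sync, Recv, Init, Busy}; fixed.
Sat(AF ((start ∨ safe) → safe)) = {Wait, Reset, Ack, Store, Sync, Recv, Init, Busy}
EF (AF ((start ∨ safe) → safe)): least fixpoint, start Z0 = {Wait, Reset, Ack, Store, Sync, Recv, Init, Busy}, add states with some successor in Z. Already a fixed point.
Sat(EF (AF ((start ∨ safe) → safe))) = {Wait, Reset, Ack, Store, Sync, Recv, Init, Busy}

{Wait, Reset, Ack, Store, Sync, Recv, Init, Busy}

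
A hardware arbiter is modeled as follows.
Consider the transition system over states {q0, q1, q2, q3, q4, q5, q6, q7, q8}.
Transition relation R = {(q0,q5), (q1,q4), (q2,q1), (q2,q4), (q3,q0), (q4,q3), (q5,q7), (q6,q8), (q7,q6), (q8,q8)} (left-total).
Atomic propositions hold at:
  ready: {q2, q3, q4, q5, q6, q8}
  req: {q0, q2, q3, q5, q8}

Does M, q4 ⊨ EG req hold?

EG req: greatest fixpoint, start Z0 = {q0, q2, q3, q5, q8}, keep only states in Sat with some successor in Z. Z1 = {q0, q3, q8}; Z2 = {q3, q8}; Z3 = {q8}; fixed.
Sat(EG req) = {q8}
q4 ∉ Sat(EG req) = {q8}, so the formula does not hold at q4.

No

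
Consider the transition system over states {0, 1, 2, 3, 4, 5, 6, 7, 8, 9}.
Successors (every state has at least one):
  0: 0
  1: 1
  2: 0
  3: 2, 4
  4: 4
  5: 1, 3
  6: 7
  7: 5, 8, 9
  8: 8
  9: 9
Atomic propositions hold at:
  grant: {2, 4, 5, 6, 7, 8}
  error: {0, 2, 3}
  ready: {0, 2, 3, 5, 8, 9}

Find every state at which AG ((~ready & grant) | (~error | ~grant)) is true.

{0, 1, 4, 8, 9}

Sat(~ready) = {1, 4, 6, 7}
Sat(~ready & grant) = {4, 6, 7}
Sat(~error) = {1, 4, 5, 6, 7, 8, 9}
Sat(~grant) = {0, 1, 3, 9}
Sat(~error | ~grant) = {0, 1, 3, 4, 5, 6, 7, 8, 9}
Sat((~ready & grant) | (~error | ~grant)) = {0, 1, 3, 4, 5, 6, 7, 8, 9}
AG ((~ready & grant) | (~error | ~grant)): greatest fixpoint, start Z0 = {0, 1, 3, 4, 5, 6, 7, 8, 9}, keep only states in Sat with every successor in Z. Z1 = {0, 1, 4, 5, 6, 7, 8, 9}; Z2 = {0, 1, 4, 6, 7, 8, 9}; Z3 = {0, 1, 4, 6, 8, 9}; Z4 = {0, 1, 4, 8, 9}; fixed.
Sat(AG ((~ready & grant) | (~error | ~grant))) = {0, 1, 4, 8, 9}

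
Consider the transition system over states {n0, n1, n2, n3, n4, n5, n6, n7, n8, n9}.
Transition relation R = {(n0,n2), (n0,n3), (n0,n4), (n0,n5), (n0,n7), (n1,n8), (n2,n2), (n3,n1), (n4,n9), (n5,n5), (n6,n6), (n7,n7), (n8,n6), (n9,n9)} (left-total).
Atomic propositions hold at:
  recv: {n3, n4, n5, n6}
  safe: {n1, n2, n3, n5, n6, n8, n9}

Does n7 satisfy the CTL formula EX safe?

Sat(EX safe) = {s : some successor in {n1, n2, n3, n5, n6, n8, n9}} = {n0, n1, n2, n3, n4, n5, n6, n8, n9}
n7 ∉ Sat(EX safe) = {n0, n1, n2, n3, n4, n5, n6, n8, n9}, so the formula does not hold at n7.

No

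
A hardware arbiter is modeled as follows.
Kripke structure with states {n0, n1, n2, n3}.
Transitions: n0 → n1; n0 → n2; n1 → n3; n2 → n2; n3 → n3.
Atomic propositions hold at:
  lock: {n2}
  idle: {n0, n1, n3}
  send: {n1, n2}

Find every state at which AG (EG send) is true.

{n2}

EG send: greatest fixpoint, start Z0 = {n1, n2}, keep only states in Sat with some successor in Z. Z1 = {n2}; fixed.
Sat(EG send) = {n2}
AG (EG send): greatest fixpoint, start Z0 = {n2}, keep only states in Sat with every successor in Z. Already a fixed point.
Sat(AG (EG send)) = {n2}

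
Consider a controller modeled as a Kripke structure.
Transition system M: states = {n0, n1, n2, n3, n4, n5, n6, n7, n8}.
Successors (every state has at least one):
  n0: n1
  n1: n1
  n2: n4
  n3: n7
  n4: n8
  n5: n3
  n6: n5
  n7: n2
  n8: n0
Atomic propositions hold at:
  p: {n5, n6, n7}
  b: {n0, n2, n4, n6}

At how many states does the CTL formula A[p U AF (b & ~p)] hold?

Sat(~p) = {n0, n1, n2, n3, n4, n8}
Sat(b & ~p) = {n0, n2, n4}
AF (b & ~p): least fixpoint, start Z0 = {n0, n2, n4}, add states with every successor in Z. Z1 = {n0, n2, n4, n7, n8}; Z2 = {n0, n2, n3, n4, n7, n8}; Z3 = {n0, n2, n3, n4, n5, n7, n8}; Z4 = {n0, n2, n3, n4, n5, n6, n7, n8}; fixed.
Sat(AF (b & ~p)) = {n0, n2, n3, n4, n5, n6, n7, n8}
A[p U AF (b & ~p)]: least fixpoint, start Z0 = Sat(AF (b & ~p)) = {n0, n2, n3, n4, n5, n6, n7, n8}, add states in Sat(p) with every successor in Z. Already a fixed point.
Sat(A[p U AF (b & ~p)]) = {n0, n2, n3, n4, n5, n6, n7, n8}
|Sat(A[p U AF (b & ~p)])| = |{n0, n2, n3, n4, n5, n6, n7, n8}| = 8.

8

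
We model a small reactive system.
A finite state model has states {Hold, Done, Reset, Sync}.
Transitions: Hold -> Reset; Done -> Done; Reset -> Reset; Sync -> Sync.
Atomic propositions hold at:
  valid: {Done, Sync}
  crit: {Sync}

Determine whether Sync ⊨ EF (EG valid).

Yes

EG valid: greatest fixpoint, start Z0 = {Done, Sync}, keep only states in Sat with some successor in Z. Already a fixed point.
Sat(EG valid) = {Done, Sync}
EF (EG valid): least fixpoint, start Z0 = {Done, Sync}, add states with some successor in Z. Already a fixed point.
Sat(EF (EG valid)) = {Done, Sync}
Sync ∈ Sat(EF (EG valid)) = {Done, Sync}, so the formula holds at Sync.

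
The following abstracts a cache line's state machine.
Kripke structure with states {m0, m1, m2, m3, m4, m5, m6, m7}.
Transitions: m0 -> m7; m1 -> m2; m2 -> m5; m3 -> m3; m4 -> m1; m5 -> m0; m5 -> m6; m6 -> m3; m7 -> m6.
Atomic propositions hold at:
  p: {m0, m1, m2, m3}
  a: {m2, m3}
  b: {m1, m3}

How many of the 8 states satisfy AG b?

1

AG b: greatest fixpoint, start Z0 = {m1, m3}, keep only states in Sat with every successor in Z. Z1 = {m3}; fixed.
Sat(AG b) = {m3}
|Sat(AG b)| = |{m3}| = 1.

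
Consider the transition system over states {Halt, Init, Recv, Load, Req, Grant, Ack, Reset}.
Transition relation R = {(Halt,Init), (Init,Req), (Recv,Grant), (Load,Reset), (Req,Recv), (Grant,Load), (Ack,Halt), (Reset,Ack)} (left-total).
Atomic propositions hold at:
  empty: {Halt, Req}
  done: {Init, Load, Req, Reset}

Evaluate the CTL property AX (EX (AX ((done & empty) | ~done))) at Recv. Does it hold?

No

Sat(done & empty) = {Req}
Sat(~done) = {Halt, Recv, Grant, Ack}
Sat((done & empty) | ~done) = {Halt, Recv, Req, Grant, Ack}
Sat(AX ((done & empty) | ~done)) = {s : every successor in {Halt, Recv, Req, Grant, Ack}} = {Init, Recv, Req, Ack, Reset}
Sat(EX (AX ((done & empty) | ~done))) = {s : some successor in {Init, Recv, Req, Ack, Reset}} = {Halt, Init, Load, Req, Reset}
Sat(AX (EX (AX ((done & empty) | ~done)))) = {s : every successor in {Halt, Init, Load, Req, Reset}} = {Halt, Init, Load, Grant, Ack}
Recv ∉ Sat(AX (EX (AX ((done & empty) | ~done)))) = {Halt, Init, Load, Grant, Ack}, so the formula does not hold at Recv.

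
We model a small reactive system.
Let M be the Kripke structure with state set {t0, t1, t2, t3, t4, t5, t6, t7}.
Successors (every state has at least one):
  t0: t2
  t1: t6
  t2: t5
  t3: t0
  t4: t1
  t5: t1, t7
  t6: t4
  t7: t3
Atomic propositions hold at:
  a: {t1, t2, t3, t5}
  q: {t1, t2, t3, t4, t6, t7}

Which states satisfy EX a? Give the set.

Sat(EX a) = {s : some successor in {t1, t2, t3, t5}} = {t0, t2, t4, t5, t7}

{t0, t2, t4, t5, t7}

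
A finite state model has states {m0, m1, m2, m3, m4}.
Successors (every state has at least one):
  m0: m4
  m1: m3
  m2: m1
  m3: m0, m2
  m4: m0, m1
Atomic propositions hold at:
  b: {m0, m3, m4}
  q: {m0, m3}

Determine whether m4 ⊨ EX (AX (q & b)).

Yes

Sat(q & b) = {m0, m3}
Sat(AX (q & b)) = {s : every successor in {m0, m3}} = {m1}
Sat(EX (AX (q & b))) = {s : some successor in {m1}} = {m2, m4}
m4 ∈ Sat(EX (AX (q & b))) = {m2, m4}, so the formula holds at m4.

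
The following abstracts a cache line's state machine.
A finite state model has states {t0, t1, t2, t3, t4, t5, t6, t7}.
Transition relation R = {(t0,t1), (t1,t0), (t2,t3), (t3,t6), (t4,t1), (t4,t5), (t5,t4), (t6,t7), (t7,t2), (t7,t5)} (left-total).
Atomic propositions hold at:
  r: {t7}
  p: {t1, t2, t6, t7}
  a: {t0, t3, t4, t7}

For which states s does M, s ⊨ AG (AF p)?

{t0, t1}

AF p: least fixpoint, start Z0 = {t1, t2, t6, t7}, add states with every successor in Z. Z1 = {t0, t1, t2, t3, t6, t7}; fixed.
Sat(AF p) = {t0, t1, t2, t3, t6, t7}
AG (AF p): greatest fixpoint, start Z0 = {t0, t1, t2, t3, t6, t7}, keep only states in Sat with every successor in Z. Z1 = {t0, t1, t2, t3, t6}; Z2 = {t0, t1, t2, t3}; Z3 = {t0, t1, t2}; Z4 = {t0, t1}; fixed.
Sat(AG (AF p)) = {t0, t1}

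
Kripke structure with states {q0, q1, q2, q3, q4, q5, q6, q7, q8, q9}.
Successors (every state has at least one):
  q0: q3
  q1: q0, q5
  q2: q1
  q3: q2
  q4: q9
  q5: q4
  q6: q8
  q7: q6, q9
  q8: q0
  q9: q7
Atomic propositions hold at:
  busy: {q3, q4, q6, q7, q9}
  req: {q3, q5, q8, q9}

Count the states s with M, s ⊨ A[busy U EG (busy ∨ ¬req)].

7

Sat(¬req) = {q0, q1, q2, q4, q6, q7}
Sat(busy ∨ ¬req) = {q0, q1, q2, q3, q4, q6, q7, q9}
EG (busy ∨ ¬req): greatest fixpoint, start Z0 = {q0, q1, q2, q3, q4, q6, q7, q9}, keep only states in Sat with some successor in Z. Z1 = {q0, q1, q2, q3, q4, q7, q9}; fixed.
Sat(EG (busy ∨ ¬req)) = {q0, q1, q2, q3, q4, q7, q9}
A[busy U EG (busy ∨ ¬req)]: least fixpoint, start Z0 = Sat(EG (busy ∨ ¬req)) = {q0, q1, q2, q3, q4, q7, q9}, add states in Sat(busy) with every successor in Z. Already a fixed point.
Sat(A[busy U EG (busy ∨ ¬req)]) = {q0, q1, q2, q3, q4, q7, q9}
|Sat(A[busy U EG (busy ∨ ¬req)])| = |{q0, q1, q2, q3, q4, q7, q9}| = 7.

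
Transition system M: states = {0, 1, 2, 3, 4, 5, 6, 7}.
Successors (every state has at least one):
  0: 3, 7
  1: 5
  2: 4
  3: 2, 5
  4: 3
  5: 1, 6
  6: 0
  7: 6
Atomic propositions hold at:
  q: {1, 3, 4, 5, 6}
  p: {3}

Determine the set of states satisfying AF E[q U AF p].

AF p: least fixpoint, start Z0 = {3}, add states with every successor in Z. Z1 = {3, 4}; Z2 = {2, 3, 4}; fixed.
Sat(AF p) = {2, 3, 4}
E[q U AF p]: least fixpoint, start Z0 = Sat(AF p) = {2, 3, 4}, add states in Sat(q) with some successor in Z. Already a fixed point.
Sat(E[q U AF p]) = {2, 3, 4}
AF E[q U AF p]: least fixpoint, start Z0 = {2, 3, 4}, add states with every successor in Z. Already a fixed point.
Sat(AF E[q U AF p]) = {2, 3, 4}

{2, 3, 4}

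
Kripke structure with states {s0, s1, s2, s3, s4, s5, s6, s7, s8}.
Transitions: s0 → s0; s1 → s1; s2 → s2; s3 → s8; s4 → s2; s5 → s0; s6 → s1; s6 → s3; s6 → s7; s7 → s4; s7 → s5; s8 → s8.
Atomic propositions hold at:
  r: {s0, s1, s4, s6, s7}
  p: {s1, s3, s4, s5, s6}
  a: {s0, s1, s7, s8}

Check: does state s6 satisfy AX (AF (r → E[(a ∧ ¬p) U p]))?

Sat(¬p) = {s0, s2, s7, s8}
Sat(a ∧ ¬p) = {s0, s7, s8}
E[(a ∧ ¬p) U p]: least fixpoint, start Z0 = Sat(p) = {s1, s3, s4, s5, s6}, add states in Sat(a ∧ ¬p) with some successor in Z. Z1 = {s1, s3, s4, s5, s6, s7}; fixed.
Sat(E[(a ∧ ¬p) U p]) = {s1, s3, s4, s5, s6, s7}
Sat(r → E[(a ∧ ¬p) U p]) = {s1, s2, s3, s4, s5, s6, s7, s8}
AF (r → E[(a ∧ ¬p) U p]): least fixpoint, start Z0 = {s1, s2, s3, s4, s5, s6, s7, s8}, add states with every successor in Z. Already a fixed point.
Sat(AF (r → E[(a ∧ ¬p) U p])) = {s1, s2, s3, s4, s5, s6, s7, s8}
Sat(AX (AF (r → E[(a ∧ ¬p) U p]))) = {s : every successor in {s1, s2, s3, s4, s5, s6, s7, s8}} = {s1, s2, s3, s4, s6, s7, s8}
s6 ∈ Sat(AX (AF (r → E[(a ∧ ¬p) U p]))) = {s1, s2, s3, s4, s6, s7, s8}, so the formula holds at s6.

Yes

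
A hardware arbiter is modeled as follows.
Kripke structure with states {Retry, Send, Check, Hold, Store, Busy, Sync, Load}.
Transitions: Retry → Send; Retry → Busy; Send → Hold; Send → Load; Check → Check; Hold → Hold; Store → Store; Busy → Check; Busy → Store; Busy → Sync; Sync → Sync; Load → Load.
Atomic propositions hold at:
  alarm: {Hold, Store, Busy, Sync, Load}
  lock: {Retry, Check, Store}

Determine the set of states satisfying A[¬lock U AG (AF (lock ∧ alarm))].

{Store}

Sat(¬lock) = {Send, Hold, Busy, Sync, Load}
Sat(lock ∧ alarm) = {Store}
AF (lock ∧ alarm): least fixpoint, start Z0 = {Store}, add states with every successor in Z. Already a fixed point.
Sat(AF (lock ∧ alarm)) = {Store}
AG (AF (lock ∧ alarm)): greatest fixpoint, start Z0 = {Store}, keep only states in Sat with every successor in Z. Already a fixed point.
Sat(AG (AF (lock ∧ alarm))) = {Store}
A[¬lock U AG (AF (lock ∧ alarm))]: least fixpoint, start Z0 = Sat(AG (AF (lock ∧ alarm))) = {Store}, add states in Sat(¬lock) with every successor in Z. Already a fixed point.
Sat(A[¬lock U AG (AF (lock ∧ alarm))]) = {Store}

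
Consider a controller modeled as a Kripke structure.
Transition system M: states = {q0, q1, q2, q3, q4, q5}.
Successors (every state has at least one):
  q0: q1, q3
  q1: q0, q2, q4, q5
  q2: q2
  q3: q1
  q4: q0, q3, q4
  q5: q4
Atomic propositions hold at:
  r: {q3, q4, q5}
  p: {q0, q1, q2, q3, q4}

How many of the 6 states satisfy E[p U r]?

5

E[p U r]: least fixpoint, start Z0 = Sat(r) = {q3, q4, q5}, add states in Sat(p) with some successor in Z. Z1 = {q0, q1, q3, q4, q5}; fixed.
Sat(E[p U r]) = {q0, q1, q3, q4, q5}
|Sat(E[p U r])| = |{q0, q1, q3, q4, q5}| = 5.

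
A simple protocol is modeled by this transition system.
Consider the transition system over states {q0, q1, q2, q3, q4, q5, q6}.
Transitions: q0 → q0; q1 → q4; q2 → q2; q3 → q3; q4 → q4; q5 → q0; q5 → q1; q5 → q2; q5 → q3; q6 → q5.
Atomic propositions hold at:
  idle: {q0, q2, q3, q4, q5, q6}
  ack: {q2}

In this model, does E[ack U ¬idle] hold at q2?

Sat(¬idle) = {q1}
E[ack U ¬idle]: least fixpoint, start Z0 = Sat(¬idle) = {q1}, add states in Sat(ack) with some successor in Z. Already a fixed point.
Sat(E[ack U ¬idle]) = {q1}
q2 ∉ Sat(E[ack U ¬idle]) = {q1}, so the formula does not hold at q2.

No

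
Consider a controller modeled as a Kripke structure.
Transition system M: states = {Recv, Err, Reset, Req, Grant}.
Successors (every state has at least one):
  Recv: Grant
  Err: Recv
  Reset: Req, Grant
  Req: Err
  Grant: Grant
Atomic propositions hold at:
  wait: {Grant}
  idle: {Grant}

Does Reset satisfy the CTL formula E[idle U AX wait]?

No

Sat(AX wait) = {s : every successor in {Grant}} = {Recv, Grant}
E[idle U AX wait]: least fixpoint, start Z0 = Sat(AX wait) = {Recv, Grant}, add states in Sat(idle) with some successor in Z. Already a fixed point.
Sat(E[idle U AX wait]) = {Recv, Grant}
Reset ∉ Sat(E[idle U AX wait]) = {Recv, Grant}, so the formula does not hold at Reset.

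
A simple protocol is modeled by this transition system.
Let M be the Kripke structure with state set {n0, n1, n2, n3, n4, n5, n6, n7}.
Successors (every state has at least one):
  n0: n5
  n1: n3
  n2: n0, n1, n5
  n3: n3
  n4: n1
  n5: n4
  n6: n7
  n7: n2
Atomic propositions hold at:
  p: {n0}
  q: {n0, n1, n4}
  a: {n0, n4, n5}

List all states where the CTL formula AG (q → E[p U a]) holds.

E[p U a]: least fixpoint, start Z0 = Sat(a) = {n0, n4, n5}, add states in Sat(p) with some successor in Z. Already a fixed point.
Sat(E[p U a]) = {n0, n4, n5}
Sat(q → E[p U a]) = {n0, n2, n3, n4, n5, n6, n7}
AG (q → E[p U a]): greatest fixpoint, start Z0 = {n0, n2, n3, n4, n5, n6, n7}, keep only states in Sat with every successor in Z. Z1 = {n0, n3, n5, n6, n7}; Z2 = {n0, n3, n6}; Z3 = {n3}; fixed.
Sat(AG (q → E[p U a])) = {n3}

{n3}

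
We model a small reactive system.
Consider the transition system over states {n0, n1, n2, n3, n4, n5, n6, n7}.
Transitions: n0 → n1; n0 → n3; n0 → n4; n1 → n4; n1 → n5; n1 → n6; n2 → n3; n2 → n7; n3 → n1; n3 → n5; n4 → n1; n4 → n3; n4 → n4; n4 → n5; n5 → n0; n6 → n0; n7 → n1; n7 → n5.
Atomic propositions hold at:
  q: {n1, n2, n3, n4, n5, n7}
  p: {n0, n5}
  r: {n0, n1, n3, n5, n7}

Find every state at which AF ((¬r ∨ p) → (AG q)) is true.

Sat(¬r) = {n2, n4, n6}
Sat(¬r ∨ p) = {n0, n2, n4, n5, n6}
AG q: greatest fixpoint, start Z0 = {n1, n2, n3, n4, n5, n7}, keep only states in Sat with every successor in Z. Z1 = {n2, n3, n4, n7}; Z2 = {n2}; Z3 = ∅; fixed.
Sat(AG q) = ∅
Sat((¬r ∨ p) → (AG q)) = {n1, n3, n7}
AF ((¬r ∨ p) → (AG q)): least fixpoint, start Z0 = {n1, n3, n7}, add states with every successor in Z. Z1 = {n1, n2, n3, n7}; fixed.
Sat(AF ((¬r ∨ p) → (AG q))) = {n1, n2, n3, n7}

{n1, n2, n3, n7}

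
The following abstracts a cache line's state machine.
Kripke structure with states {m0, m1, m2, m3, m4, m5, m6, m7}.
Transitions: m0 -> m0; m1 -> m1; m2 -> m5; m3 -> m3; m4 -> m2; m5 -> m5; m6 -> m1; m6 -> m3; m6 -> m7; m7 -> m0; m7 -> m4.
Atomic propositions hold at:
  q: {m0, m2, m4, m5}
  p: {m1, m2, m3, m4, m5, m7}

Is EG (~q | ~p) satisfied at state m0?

Yes

Sat(~q) = {m1, m3, m6, m7}
Sat(~p) = {m0, m6}
Sat(~q | ~p) = {m0, m1, m3, m6, m7}
EG (~q | ~p): greatest fixpoint, start Z0 = {m0, m1, m3, m6, m7}, keep only states in Sat with some successor in Z. Already a fixed point.
Sat(EG (~q | ~p)) = {m0, m1, m3, m6, m7}
m0 ∈ Sat(EG (~q | ~p)) = {m0, m1, m3, m6, m7}, so the formula holds at m0.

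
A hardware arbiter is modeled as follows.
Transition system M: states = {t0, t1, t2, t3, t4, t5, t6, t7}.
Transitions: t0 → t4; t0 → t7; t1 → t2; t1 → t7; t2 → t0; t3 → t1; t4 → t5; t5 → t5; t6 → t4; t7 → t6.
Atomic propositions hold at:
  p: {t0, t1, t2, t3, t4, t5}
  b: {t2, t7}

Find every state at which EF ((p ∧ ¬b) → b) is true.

Sat(¬b) = {t0, t1, t3, t4, t5, t6}
Sat(p ∧ ¬b) = {t0, t1, t3, t4, t5}
Sat((p ∧ ¬b) → b) = {t2, t6, t7}
EF ((p ∧ ¬b) → b): least fixpoint, start Z0 = {t2, t6, t7}, add states with some successor in Z. Z1 = {t0, t1, t2, t6, t7}; Z2 = {t0, t1, t2, t3, t6, t7}; fixed.
Sat(EF ((p ∧ ¬b) → b)) = {t0, t1, t2, t3, t6, t7}

{t0, t1, t2, t3, t6, t7}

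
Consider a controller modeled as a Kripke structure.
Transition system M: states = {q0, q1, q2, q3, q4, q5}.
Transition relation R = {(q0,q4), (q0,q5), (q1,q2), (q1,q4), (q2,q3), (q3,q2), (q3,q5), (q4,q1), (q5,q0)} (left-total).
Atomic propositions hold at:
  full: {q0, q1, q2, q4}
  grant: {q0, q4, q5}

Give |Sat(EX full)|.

Sat(EX full) = {s : some successor in {q0, q1, q2, q4}} = {q0, q1, q3, q4, q5}
|Sat(EX full)| = |{q0, q1, q3, q4, q5}| = 5.

5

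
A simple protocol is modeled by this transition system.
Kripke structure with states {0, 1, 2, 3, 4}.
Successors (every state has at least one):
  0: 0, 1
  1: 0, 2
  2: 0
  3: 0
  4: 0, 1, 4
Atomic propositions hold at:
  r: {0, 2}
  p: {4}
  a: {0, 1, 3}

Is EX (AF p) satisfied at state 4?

AF p: least fixpoint, start Z0 = {4}, add states with every successor in Z. Already a fixed point.
Sat(AF p) = {4}
Sat(EX (AF p)) = {s : some successor in {4}} = {4}
4 ∈ Sat(EX (AF p)) = {4}, so the formula holds at 4.

Yes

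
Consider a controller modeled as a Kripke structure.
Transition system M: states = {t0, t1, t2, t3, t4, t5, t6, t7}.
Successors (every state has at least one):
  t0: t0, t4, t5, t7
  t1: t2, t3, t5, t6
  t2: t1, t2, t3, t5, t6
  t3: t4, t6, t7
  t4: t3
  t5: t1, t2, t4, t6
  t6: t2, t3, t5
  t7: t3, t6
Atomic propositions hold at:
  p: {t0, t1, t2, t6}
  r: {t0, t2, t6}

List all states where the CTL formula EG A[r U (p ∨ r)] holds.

Sat(p ∨ r) = {t0, t1, t2, t6}
A[r U (p ∨ r)]: least fixpoint, start Z0 = Sat((p ∨ r)) = {t0, t1, t2, t6}, add states in Sat(r) with every successor in Z. Already a fixed point.
Sat(A[r U (p ∨ r)]) = {t0, t1, t2, t6}
EG A[r U (p ∨ r)]: greatest fixpoint, start Z0 = {t0, t1, t2, t6}, keep only states in Sat with some successor in Z. Already a fixed point.
Sat(EG A[r U (p ∨ r)]) = {t0, t1, t2, t6}

{t0, t1, t2, t6}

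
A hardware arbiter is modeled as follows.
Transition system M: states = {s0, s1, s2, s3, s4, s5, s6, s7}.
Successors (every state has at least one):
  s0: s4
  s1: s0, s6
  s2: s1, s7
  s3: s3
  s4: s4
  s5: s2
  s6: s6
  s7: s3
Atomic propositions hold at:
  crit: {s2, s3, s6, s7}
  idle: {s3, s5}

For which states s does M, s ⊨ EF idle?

EF idle: least fixpoint, start Z0 = {s3, s5}, add states with some successor in Z. Z1 = {s3, s5, s7}; Z2 = {s2, s3, s5, s7}; fixed.
Sat(EF idle) = {s2, s3, s5, s7}

{s2, s3, s5, s7}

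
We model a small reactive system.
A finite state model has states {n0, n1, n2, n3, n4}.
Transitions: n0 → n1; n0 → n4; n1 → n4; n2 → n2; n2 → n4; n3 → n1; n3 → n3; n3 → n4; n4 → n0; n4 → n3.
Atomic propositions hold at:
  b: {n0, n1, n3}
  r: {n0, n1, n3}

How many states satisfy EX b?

Sat(EX b) = {s : some successor in {n0, n1, n3}} = {n0, n3, n4}
|Sat(EX b)| = |{n0, n3, n4}| = 3.

3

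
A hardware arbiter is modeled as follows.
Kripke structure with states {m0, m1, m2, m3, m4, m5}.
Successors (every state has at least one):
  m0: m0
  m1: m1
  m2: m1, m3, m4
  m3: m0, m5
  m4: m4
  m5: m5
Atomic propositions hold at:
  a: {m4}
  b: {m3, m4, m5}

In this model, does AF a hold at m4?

AF a: least fixpoint, start Z0 = {m4}, add states with every successor in Z. Already a fixed point.
Sat(AF a) = {m4}
m4 ∈ Sat(AF a) = {m4}, so the formula holds at m4.

Yes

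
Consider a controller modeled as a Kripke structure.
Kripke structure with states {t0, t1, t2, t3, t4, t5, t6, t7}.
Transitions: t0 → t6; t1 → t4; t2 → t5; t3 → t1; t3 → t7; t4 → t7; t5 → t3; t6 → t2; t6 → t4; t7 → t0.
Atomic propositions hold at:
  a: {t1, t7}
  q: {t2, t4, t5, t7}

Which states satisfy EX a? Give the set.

Sat(EX a) = {s : some successor in {t1, t7}} = {t3, t4}

{t3, t4}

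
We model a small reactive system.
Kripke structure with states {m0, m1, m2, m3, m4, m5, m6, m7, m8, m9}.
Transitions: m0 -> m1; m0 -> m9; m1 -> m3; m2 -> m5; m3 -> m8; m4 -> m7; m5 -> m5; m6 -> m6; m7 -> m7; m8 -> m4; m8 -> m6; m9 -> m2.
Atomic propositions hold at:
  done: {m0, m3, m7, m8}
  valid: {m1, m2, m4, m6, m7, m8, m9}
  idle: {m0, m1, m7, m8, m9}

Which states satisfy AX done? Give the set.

{m1, m3, m4, m7}

Sat(AX done) = {s : every successor in {m0, m3, m7, m8}} = {m1, m3, m4, m7}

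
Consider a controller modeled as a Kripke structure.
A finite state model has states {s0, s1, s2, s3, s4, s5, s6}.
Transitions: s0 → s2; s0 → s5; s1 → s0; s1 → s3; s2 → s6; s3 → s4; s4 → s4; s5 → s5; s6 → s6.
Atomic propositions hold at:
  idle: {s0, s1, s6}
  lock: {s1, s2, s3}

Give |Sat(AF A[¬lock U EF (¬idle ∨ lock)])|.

Sat(¬lock) = {s0, s4, s5, s6}
Sat(¬idle) = {s2, s3, s4, s5}
Sat(¬idle ∨ lock) = {s1, s2, s3, s4, s5}
EF (¬idle ∨ lock): least fixpoint, start Z0 = {s1, s2, s3, s4, s5}, add states with some successor in Z. Z1 = {s0, s1, s2, s3, s4, s5}; fixed.
Sat(EF (¬idle ∨ lock)) = {s0, s1, s2, s3, s4, s5}
A[¬lock U EF (¬idle ∨ lock)]: least fixpoint, start Z0 = Sat(EF (¬idle ∨ lock)) = {s0, s1, s2, s3, s4, s5}, add states in Sat(¬lock) with every successor in Z. Already a fixed point.
Sat(A[¬lock U EF (¬idle ∨ lock)]) = {s0, s1, s2, s3, s4, s5}
AF A[¬lock U EF (¬idle ∨ lock)]: least fixpoint, start Z0 = {s0, s1, s2, s3, s4, s5}, add states with every successor in Z. Already a fixed point.
Sat(AF A[¬lock U EF (¬idle ∨ lock)]) = {s0, s1, s2, s3, s4, s5}
|Sat(AF A[¬lock U EF (¬idle ∨ lock)])| = |{s0, s1, s2, s3, s4, s5}| = 6.

6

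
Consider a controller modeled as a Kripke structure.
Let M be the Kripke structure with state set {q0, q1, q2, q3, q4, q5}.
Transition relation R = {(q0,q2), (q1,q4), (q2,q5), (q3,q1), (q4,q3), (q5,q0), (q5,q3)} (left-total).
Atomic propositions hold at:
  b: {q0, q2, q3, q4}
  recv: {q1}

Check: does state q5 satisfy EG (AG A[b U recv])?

A[b U recv]: least fixpoint, start Z0 = Sat(recv) = {q1}, add states in Sat(b) with every successor in Z. Z1 = {q1, q3}; Z2 = {q1, q3, q4}; fixed.
Sat(A[b U recv]) = {q1, q3, q4}
AG A[b U recv]: greatest fixpoint, start Z0 = {q1, q3, q4}, keep only states in Sat with every successor in Z. Already a fixed point.
Sat(AG A[b U recv]) = {q1, q3, q4}
EG (AG A[b U recv]): greatest fixpoint, start Z0 = {q1, q3, q4}, keep only states in Sat with some successor in Z. Already a fixed point.
Sat(EG (AG A[b U recv])) = {q1, q3, q4}
q5 ∉ Sat(EG (AG A[b U recv])) = {q1, q3, q4}, so the formula does not hold at q5.

No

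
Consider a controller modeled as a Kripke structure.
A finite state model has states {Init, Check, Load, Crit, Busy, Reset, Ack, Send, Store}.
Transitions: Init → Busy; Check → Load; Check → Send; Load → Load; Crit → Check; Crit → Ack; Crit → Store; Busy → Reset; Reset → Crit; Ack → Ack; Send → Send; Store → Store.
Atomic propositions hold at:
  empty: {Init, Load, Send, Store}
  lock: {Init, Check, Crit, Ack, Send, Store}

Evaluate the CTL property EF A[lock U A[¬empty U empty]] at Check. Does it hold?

Yes

Sat(¬empty) = {Check, Crit, Busy, Reset, Ack}
A[¬empty U empty]: least fixpoint, start Z0 = Sat(empty) = {Init, Load, Send, Store}, add states in Sat(¬empty) with every successor in Z. Z1 = {Init, Check, Load, Send, Store}; fixed.
Sat(A[¬empty U empty]) = {Init, Check, Load, Send, Store}
A[lock U A[¬empty U empty]]: least fixpoint, start Z0 = Sat(A[¬empty U empty]) = {Init, Check, Load, Send, Store}, add states in Sat(lock) with every successor in Z. Already a fixed point.
Sat(A[lock U A[¬empty U empty]]) = {Init, Check, Load, Send, Store}
EF A[lock U A[¬empty U empty]]: least fixpoint, start Z0 = {Init, Check, Load, Send, Store}, add states with some successor in Z. Z1 = {Init, Check, Load, Crit, Send, Store}; Z2 = {Init, Check, Load, Crit, Reset, Send, Store}; Z3 = {Init, Check, Load, Crit, Busy, Reset, Send, Store}; fixed.
Sat(EF A[lock U A[¬empty U empty]]) = {Init, Check, Load, Crit, Busy, Reset, Send, Store}
Check ∈ Sat(EF A[lock U A[¬empty U empty]]) = {Init, Check, Load, Crit, Busy, Reset, Send, Store}, so the formula holds at Check.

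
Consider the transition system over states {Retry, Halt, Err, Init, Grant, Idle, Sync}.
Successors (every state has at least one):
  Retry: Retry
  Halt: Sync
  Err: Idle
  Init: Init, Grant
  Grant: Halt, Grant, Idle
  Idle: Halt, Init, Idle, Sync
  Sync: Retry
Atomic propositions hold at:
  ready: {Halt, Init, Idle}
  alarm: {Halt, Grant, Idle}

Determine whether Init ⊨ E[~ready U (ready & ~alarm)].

Yes

Sat(~ready) = {Retry, Err, Grant, Sync}
Sat(~alarm) = {Retry, Err, Init, Sync}
Sat(ready & ~alarm) = {Init}
E[~ready U (ready & ~alarm)]: least fixpoint, start Z0 = Sat((ready & ~alarm)) = {Init}, add states in Sat(~ready) with some successor in Z. Already a fixed point.
Sat(E[~ready U (ready & ~alarm)]) = {Init}
Init ∈ Sat(E[~ready U (ready & ~alarm)]) = {Init}, so the formula holds at Init.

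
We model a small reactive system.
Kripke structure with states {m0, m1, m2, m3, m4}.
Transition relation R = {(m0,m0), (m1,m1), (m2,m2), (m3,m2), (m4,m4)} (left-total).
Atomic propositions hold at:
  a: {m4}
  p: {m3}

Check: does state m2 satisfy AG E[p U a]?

E[p U a]: least fixpoint, start Z0 = Sat(a) = {m4}, add states in Sat(p) with some successor in Z. Already a fixed point.
Sat(E[p U a]) = {m4}
AG E[p U a]: greatest fixpoint, start Z0 = {m4}, keep only states in Sat with every successor in Z. Already a fixed point.
Sat(AG E[p U a]) = {m4}
m2 ∉ Sat(AG E[p U a]) = {m4}, so the formula does not hold at m2.

No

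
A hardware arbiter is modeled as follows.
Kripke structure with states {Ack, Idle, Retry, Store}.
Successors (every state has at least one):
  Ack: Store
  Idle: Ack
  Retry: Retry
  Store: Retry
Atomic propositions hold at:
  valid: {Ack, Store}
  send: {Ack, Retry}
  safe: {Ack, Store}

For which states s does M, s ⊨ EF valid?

{Ack, Idle, Store}

EF valid: least fixpoint, start Z0 = {Ack, Store}, add states with some successor in Z. Z1 = {Ack, Idle, Store}; fixed.
Sat(EF valid) = {Ack, Idle, Store}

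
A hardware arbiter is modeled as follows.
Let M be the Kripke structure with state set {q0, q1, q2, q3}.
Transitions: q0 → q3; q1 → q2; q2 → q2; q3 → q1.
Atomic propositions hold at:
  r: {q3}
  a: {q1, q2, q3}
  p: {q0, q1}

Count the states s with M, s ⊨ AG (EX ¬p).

Sat(¬p) = {q2, q3}
Sat(EX ¬p) = {s : some successor in {q2, q3}} = {q0, q1, q2}
AG (EX ¬p): greatest fixpoint, start Z0 = {q0, q1, q2}, keep only states in Sat with every successor in Z. Z1 = {q1, q2}; fixed.
Sat(AG (EX ¬p)) = {q1, q2}
|Sat(AG (EX ¬p))| = |{q1, q2}| = 2.

2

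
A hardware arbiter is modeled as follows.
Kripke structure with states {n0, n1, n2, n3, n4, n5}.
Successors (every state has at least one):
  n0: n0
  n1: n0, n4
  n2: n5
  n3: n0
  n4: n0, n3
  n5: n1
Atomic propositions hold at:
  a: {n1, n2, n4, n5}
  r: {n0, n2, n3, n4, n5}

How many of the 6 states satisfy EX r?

5

Sat(EX r) = {s : some successor in {n0, n2, n3, n4, n5}} = {n0, n1, n2, n3, n4}
|Sat(EX r)| = |{n0, n1, n2, n3, n4}| = 5.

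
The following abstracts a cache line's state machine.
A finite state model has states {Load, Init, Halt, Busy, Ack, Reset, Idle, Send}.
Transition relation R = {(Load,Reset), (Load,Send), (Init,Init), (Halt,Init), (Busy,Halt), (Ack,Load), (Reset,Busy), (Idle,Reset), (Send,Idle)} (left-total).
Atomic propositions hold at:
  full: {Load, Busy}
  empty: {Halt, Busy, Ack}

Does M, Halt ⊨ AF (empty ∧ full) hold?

Sat(empty ∧ full) = {Busy}
AF (empty ∧ full): least fixpoint, start Z0 = {Busy}, add states with every successor in Z. Z1 = {Busy, Reset}; Z2 = {Busy, Reset, Idle}; Z3 = {Busy, Reset, Idle, Send}; Z4 = {Load, Busy, Reset, Idle, Send}; Z5 = {Load, Busy, Ack, Reset, Idle, Send}; fixed.
Sat(AF (empty ∧ full)) = {Load, Busy, Ack, Reset, Idle, Send}
Halt ∉ Sat(AF (empty ∧ full)) = {Load, Busy, Ack, Reset, Idle, Send}, so the formula does not hold at Halt.

No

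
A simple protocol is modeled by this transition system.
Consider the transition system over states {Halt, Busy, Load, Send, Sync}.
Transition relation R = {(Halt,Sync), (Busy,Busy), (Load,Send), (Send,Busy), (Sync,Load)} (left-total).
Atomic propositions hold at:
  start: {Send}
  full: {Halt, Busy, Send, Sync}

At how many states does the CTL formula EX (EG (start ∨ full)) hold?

Sat(start ∨ full) = {Halt, Busy, Send, Sync}
EG (start ∨ full): greatest fixpoint, start Z0 = {Halt, Busy, Send, Sync}, keep only states in Sat with some successor in Z. Z1 = {Halt, Busy, Send}; Z2 = {Busy, Send}; fixed.
Sat(EG (start ∨ full)) = {Busy, Send}
Sat(EX (EG (start ∨ full))) = {s : some successor in {Busy, Send}} = {Busy, Load, Send}
|Sat(EX (EG (start ∨ full)))| = |{Busy, Load, Send}| = 3.

3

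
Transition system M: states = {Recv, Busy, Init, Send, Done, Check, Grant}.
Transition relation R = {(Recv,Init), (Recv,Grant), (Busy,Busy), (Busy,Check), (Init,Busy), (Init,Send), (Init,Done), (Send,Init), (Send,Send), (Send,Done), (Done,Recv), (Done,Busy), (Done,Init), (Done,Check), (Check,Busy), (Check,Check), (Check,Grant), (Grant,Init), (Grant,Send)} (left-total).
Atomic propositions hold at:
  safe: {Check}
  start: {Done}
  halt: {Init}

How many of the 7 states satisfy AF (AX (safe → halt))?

4

Sat(safe → halt) = {Recv, Busy, Init, Send, Done, Grant}
Sat(AX (safe → halt)) = {s : every successor in {Recv, Busy, Init, Send, Done, Grant}} = {Recv, Init, Send, Grant}
AF (AX (safe → halt)): least fixpoint, start Z0 = {Recv, Init, Send, Grant}, add states with every successor in Z. Already a fixed point.
Sat(AF (AX (safe → halt))) = {Recv, Init, Send, Grant}
|Sat(AF (AX (safe → halt)))| = |{Recv, Init, Send, Grant}| = 4.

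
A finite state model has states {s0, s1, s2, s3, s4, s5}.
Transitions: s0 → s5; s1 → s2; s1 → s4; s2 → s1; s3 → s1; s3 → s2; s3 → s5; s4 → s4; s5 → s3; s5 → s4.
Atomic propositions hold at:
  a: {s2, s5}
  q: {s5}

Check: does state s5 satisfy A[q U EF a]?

EF a: least fixpoint, start Z0 = {s2, s5}, add states with some successor in Z. Z1 = {s0, s1, s2, s3, s5}; fixed.
Sat(EF a) = {s0, s1, s2, s3, s5}
A[q U EF a]: least fixpoint, start Z0 = Sat(EF a) = {s0, s1, s2, s3, s5}, add states in Sat(q) with every successor in Z. Already a fixed point.
Sat(A[q U EF a]) = {s0, s1, s2, s3, s5}
s5 ∈ Sat(A[q U EF a]) = {s0, s1, s2, s3, s5}, so the formula holds at s5.

Yes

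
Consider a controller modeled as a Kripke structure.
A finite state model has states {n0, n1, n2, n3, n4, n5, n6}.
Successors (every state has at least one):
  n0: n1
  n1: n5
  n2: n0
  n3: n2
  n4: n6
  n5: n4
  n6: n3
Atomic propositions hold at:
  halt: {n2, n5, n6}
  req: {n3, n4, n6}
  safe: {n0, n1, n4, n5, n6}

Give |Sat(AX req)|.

Sat(AX req) = {s : every successor in {n3, n4, n6}} = {n4, n5, n6}
|Sat(AX req)| = |{n4, n5, n6}| = 3.

3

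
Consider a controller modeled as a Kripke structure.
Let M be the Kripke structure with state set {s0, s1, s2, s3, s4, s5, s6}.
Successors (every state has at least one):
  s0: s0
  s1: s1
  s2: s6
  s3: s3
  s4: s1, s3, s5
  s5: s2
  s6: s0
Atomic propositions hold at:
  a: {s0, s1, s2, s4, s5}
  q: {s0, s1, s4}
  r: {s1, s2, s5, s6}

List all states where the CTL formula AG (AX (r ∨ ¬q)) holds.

{s1, s3}

Sat(¬q) = {s2, s3, s5, s6}
Sat(r ∨ ¬q) = {s1, s2, s3, s5, s6}
Sat(AX (r ∨ ¬q)) = {s : every successor in {s1, s2, s3, s5, s6}} = {s1, s2, s3, s4, s5}
AG (AX (r ∨ ¬q)): greatest fixpoint, start Z0 = {s1, s2, s3, s4, s5}, keep only states in Sat with every successor in Z. Z1 = {s1, s3, s4, s5}; Z2 = {s1, s3, s4}; Z3 = {s1, s3}; fixed.
Sat(AG (AX (r ∨ ¬q))) = {s1, s3}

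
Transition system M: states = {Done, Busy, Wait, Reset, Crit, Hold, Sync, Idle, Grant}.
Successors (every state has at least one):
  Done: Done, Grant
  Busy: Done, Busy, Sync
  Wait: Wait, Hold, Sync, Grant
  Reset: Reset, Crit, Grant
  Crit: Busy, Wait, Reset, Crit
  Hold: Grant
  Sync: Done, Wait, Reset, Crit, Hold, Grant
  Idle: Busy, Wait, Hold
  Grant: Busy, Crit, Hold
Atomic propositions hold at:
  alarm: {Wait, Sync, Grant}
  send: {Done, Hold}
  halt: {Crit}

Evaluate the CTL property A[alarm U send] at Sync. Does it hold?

A[alarm U send]: least fixpoint, start Z0 = Sat(send) = {Done, Hold}, add states in Sat(alarm) with every successor in Z. Already a fixed point.
Sat(A[alarm U send]) = {Done, Hold}
Sync ∉ Sat(A[alarm U send]) = {Done, Hold}, so the formula does not hold at Sync.

No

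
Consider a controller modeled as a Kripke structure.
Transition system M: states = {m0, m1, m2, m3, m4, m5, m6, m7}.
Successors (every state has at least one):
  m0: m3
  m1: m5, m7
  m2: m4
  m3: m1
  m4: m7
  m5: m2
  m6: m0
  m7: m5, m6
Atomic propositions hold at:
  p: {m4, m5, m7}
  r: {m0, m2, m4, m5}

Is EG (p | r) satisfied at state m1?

Sat(p | r) = {m0, m2, m4, m5, m7}
EG (p | r): greatest fixpoint, start Z0 = {m0, m2, m4, m5, m7}, keep only states in Sat with some successor in Z. Z1 = {m2, m4, m5, m7}; fixed.
Sat(EG (p | r)) = {m2, m4, m5, m7}
m1 ∉ Sat(EG (p | r)) = {m2, m4, m5, m7}, so the formula does not hold at m1.

No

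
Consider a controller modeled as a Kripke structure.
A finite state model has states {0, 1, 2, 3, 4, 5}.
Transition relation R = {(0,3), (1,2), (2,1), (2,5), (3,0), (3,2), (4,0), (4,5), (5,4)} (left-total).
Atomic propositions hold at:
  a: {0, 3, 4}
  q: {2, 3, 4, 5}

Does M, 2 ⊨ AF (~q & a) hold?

Sat(~q) = {0, 1}
Sat(~q & a) = {0}
AF (~q & a): least fixpoint, start Z0 = {0}, add states with every successor in Z. Already a fixed point.
Sat(AF (~q & a)) = {0}
2 ∉ Sat(AF (~q & a)) = {0}, so the formula does not hold at 2.

No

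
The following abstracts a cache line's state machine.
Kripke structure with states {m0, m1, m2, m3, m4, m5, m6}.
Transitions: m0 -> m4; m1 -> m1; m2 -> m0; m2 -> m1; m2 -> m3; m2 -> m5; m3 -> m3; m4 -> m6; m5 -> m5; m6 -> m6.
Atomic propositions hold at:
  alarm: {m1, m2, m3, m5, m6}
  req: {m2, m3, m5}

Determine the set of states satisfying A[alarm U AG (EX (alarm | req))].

{m1, m3, m4, m5, m6}

Sat(alarm | req) = {m1, m2, m3, m5, m6}
Sat(EX (alarm | req)) = {s : some successor in {m1, m2, m3, m5, m6}} = {m1, m2, m3, m4, m5, m6}
AG (EX (alarm | req)): greatest fixpoint, start Z0 = {m1, m2, m3, m4, m5, m6}, keep only states in Sat with every successor in Z. Z1 = {m1, m3, m4, m5, m6}; fixed.
Sat(AG (EX (alarm | req))) = {m1, m3, m4, m5, m6}
A[alarm U AG (EX (alarm | req))]: least fixpoint, start Z0 = Sat(AG (EX (alarm | req))) = {m1, m3, m4, m5, m6}, add states in Sat(alarm) with every successor in Z. Already a fixed point.
Sat(A[alarm U AG (EX (alarm | req))]) = {m1, m3, m4, m5, m6}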